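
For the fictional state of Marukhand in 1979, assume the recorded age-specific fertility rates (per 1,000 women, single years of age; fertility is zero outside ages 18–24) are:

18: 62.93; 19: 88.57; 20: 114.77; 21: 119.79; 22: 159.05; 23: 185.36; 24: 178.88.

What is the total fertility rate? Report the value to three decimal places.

0.909

Sum of ASFRs = 62.93 + 88.57 + 114.77 + 119.79 + 159.05 + 185.36 + 178.88 = 909.35
TFR = 909.35 / 1000 = 0.90935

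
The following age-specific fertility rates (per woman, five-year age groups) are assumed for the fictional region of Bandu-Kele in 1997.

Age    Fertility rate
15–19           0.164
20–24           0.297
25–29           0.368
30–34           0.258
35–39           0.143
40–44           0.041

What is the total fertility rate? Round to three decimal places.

6.355

Sum of ASFRs = 0.164 + 0.297 + 0.368 + 0.258 + 0.143 + 0.041 = 1.271
TFR = 5 × 1.271 = 6.355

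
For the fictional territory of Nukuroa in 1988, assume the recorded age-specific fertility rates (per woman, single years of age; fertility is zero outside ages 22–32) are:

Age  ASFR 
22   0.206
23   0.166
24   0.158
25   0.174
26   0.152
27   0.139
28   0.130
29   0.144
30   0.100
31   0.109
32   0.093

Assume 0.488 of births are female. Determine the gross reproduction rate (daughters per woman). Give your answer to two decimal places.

0.77

Proportion female at birth = 0.488.
Sum of ASFRs = 0.206 + 0.166 + 0.158 + 0.174 + 0.152 + 0.139 + 0.130 + 0.144 + 0.100 + 0.109 + 0.093 = 1.571
TFR = 1.571
GRR = 0.488 × 1.571 = 0.76665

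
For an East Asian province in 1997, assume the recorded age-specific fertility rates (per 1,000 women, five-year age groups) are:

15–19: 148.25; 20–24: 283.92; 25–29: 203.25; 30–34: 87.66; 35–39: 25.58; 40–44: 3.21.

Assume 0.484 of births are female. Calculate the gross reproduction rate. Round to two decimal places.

Proportion female at birth = 0.484.
Sum of ASFRs = 148.25 + 283.92 + 203.25 + 87.66 + 25.58 + 3.21 = 751.87
TFR = 5 × 751.87 / 1000 = 3.75935
GRR = 0.484 × 3.75935 = 1.81953

1.82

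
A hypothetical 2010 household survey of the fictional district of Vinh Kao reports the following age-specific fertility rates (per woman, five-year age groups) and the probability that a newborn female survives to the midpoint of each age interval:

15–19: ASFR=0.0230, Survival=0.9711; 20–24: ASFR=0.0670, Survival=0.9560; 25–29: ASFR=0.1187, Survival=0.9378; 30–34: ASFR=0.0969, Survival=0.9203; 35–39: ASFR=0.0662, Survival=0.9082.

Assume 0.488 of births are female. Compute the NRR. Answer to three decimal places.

0.847

Proportion female at birth = 0.488.
Survival-weighted fertility by age (5·fₓ·Sₓ):
  15–19: 5 × 0.0230 × 0.9711 = 0.11168
  20–24: 5 × 0.0670 × 0.9560 = 0.32026
  25–29: 5 × 0.1187 × 0.9378 = 0.55658
  30–34: 5 × 0.0969 × 0.9203 = 0.44589
  35–39: 5 × 0.0662 × 0.9082 = 0.30061
Sum = 1.73502
NRR = 0.488 × 1.73502 = 0.84669
An NRR under 1 implies long-run decline under these rates.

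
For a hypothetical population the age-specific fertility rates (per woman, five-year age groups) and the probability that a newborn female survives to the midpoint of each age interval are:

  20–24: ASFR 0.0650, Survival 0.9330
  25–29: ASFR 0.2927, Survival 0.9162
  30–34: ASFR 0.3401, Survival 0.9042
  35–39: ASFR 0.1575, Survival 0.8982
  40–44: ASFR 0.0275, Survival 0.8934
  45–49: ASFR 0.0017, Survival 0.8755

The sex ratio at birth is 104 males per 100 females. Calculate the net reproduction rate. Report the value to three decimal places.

1.970

Proportion female at birth = 100 / (100 + 104) = 0.49020.
Weighting each age-specific rate by interval width and survival:
  20–24: 5 × 0.0650 × 0.9330 = 0.30323
  25–29: 5 × 0.2927 × 0.9162 = 1.34086
  30–34: 5 × 0.3401 × 0.9042 = 1.53759
  35–39: 5 × 0.1575 × 0.8982 = 0.70733
  40–44: 5 × 0.0275 × 0.8934 = 0.12284
  45–49: 5 × 0.0017 × 0.8755 = 0.00744
Sum = 4.01929
NRR = 0.49020 × 4.01929 = 1.97026
NRR > 1, so each generation more than replaces itself.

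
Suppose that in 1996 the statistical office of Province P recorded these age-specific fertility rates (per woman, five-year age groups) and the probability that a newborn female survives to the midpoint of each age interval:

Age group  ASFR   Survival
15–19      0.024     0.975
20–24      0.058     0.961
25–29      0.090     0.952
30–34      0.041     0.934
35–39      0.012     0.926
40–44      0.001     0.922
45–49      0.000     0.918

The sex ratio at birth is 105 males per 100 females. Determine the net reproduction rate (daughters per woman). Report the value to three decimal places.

Proportion female at birth = 100 / (100 + 105) = 0.48780.
Per-age-group product (5 × ASFR × survival probability):
  15–19: 5 × 0.024 × 0.975 = 0.11700
  20–24: 5 × 0.058 × 0.961 = 0.27869
  25–29: 5 × 0.090 × 0.952 = 0.42840
  30–34: 5 × 0.041 × 0.934 = 0.19147
  35–39: 5 × 0.012 × 0.926 = 0.05556
  40–44: 5 × 0.001 × 0.922 = 0.00461
  45–49: 5 × 0.000 × 0.918 = 0.00000
Sum = 1.07573
NRR = 0.48780 × 1.07573 = 0.52474
With NRR below 1 the population is below replacement fertility.

0.525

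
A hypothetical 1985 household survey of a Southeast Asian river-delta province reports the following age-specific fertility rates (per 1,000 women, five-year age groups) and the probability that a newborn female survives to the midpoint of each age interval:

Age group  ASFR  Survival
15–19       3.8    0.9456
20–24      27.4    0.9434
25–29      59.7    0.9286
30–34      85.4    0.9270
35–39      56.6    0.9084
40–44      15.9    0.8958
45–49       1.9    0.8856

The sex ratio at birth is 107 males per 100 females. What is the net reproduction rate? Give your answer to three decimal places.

Proportion female at birth = 100 / (100 + 107) = 0.48309.
Weighting each age-specific rate by interval width and survival:
  15–19: 5 × 3.8/1000 × 0.9456 = 0.01797
  20–24: 5 × 27.4/1000 × 0.9434 = 0.12925
  25–29: 5 × 59.7/1000 × 0.9286 = 0.27719
  30–34: 5 × 85.4/1000 × 0.9270 = 0.39583
  35–39: 5 × 56.6/1000 × 0.9084 = 0.25708
  40–44: 5 × 15.9/1000 × 0.8958 = 0.07122
  45–49: 5 × 1.9/1000 × 0.8856 = 0.00841
Sum = 1.15695
NRR = 0.48309 × 1.15695 = 0.55891
NRR < 1, so the cohort does not fully replace itself.

0.559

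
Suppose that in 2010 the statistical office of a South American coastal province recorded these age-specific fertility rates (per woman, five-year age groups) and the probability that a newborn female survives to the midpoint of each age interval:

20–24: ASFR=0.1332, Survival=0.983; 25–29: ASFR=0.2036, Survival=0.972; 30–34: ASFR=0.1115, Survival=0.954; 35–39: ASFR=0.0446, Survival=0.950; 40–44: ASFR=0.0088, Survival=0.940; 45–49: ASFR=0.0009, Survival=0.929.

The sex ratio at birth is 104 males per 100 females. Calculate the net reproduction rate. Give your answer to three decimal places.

Proportion female at birth = 100 / (100 + 104) = 0.49020.
Weighting each age-specific rate by interval width and survival:
  20–24: 5 × 0.1332 × 0.983 = 0.65468
  25–29: 5 × 0.2036 × 0.972 = 0.98950
  30–34: 5 × 0.1115 × 0.954 = 0.53186
  35–39: 5 × 0.0446 × 0.950 = 0.21185
  40–44: 5 × 0.0088 × 0.940 = 0.04136
  45–49: 5 × 0.0009 × 0.929 = 0.00418
Sum = 2.43343
NRR = 0.49020 × 2.43343 = 1.19287
NRR > 1, so each generation more than replaces itself.

1.193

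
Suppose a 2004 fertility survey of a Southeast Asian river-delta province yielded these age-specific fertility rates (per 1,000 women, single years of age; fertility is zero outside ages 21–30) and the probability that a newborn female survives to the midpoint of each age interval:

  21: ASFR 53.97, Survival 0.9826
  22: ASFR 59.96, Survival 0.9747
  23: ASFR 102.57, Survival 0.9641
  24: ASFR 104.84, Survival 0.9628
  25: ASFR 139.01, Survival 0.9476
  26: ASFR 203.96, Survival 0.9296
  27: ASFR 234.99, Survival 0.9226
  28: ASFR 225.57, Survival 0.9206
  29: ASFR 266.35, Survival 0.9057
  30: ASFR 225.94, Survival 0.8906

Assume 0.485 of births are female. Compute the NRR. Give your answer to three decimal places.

Proportion female at birth = 0.485.
Weighting each age-specific rate by interval width and survival:
  21: 1 × 53.97/1000 × 0.9826 = 0.05303
  22: 1 × 59.96/1000 × 0.9747 = 0.05844
  23: 1 × 102.57/1000 × 0.9641 = 0.09889
  24: 1 × 104.84/1000 × 0.9628 = 0.10094
  25: 1 × 139.01/1000 × 0.9476 = 0.13173
  26: 1 × 203.96/1000 × 0.9296 = 0.18960
  27: 1 × 234.99/1000 × 0.9226 = 0.21680
  28: 1 × 225.57/1000 × 0.9206 = 0.20766
  29: 1 × 266.35/1000 × 0.9057 = 0.24123
  30: 1 × 225.94/1000 × 0.8906 = 0.20122
Sum = 1.49954
NRR = 0.485 × 1.49954 = 0.72728
With NRR below 1 the population is below replacement fertility.

0.727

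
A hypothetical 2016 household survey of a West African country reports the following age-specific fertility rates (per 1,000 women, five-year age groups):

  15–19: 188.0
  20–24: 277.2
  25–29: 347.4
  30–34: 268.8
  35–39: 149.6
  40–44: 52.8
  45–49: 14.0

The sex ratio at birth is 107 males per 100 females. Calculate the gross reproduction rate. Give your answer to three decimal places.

3.135

Proportion female at birth = 100 / (100 + 107) = 0.48309.
Sum of ASFRs = 188.0 + 277.2 + 347.4 + 268.8 + 149.6 + 52.8 + 14.0 = 1297.8
TFR = 5 × 1297.8 / 1000 = 6.489
GRR = 0.48309 × 6.489 = 3.13477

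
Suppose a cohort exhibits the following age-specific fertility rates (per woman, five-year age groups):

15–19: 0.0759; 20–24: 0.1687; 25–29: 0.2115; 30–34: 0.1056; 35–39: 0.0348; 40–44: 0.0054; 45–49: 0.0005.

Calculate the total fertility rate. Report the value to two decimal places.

3.01

Sum of ASFRs = 0.0759 + 0.1687 + 0.2115 + 0.1056 + 0.0348 + 0.0054 + 0.0005 = 0.6024
TFR = 5 × 0.6024 = 3.012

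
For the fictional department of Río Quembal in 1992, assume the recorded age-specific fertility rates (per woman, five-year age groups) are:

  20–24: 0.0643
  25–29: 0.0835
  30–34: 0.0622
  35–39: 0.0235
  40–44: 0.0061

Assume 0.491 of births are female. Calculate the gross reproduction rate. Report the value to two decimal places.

0.59

Proportion female at birth = 0.491.
Sum of ASFRs = 0.0643 + 0.0835 + 0.0622 + 0.0235 + 0.0061 = 0.2396
TFR = 5 × 0.2396 = 1.198
GRR = 0.491 × 1.198 = 0.58822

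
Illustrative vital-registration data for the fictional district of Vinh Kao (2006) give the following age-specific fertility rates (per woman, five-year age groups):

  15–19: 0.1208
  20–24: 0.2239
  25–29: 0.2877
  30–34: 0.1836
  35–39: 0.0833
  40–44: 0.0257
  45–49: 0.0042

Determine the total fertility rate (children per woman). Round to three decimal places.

4.646

Sum of ASFRs = 0.1208 + 0.2239 + 0.2877 + 0.1836 + 0.0833 + 0.0257 + 0.0042 = 0.9292
TFR = 5 × 0.9292 = 4.646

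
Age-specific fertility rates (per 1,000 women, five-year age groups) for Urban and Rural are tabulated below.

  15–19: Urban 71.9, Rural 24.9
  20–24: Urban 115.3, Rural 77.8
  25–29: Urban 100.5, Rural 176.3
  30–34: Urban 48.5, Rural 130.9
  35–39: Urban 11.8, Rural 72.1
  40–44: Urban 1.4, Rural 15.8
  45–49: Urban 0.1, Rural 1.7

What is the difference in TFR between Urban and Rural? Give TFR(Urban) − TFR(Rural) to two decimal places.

-0.75

Urban:
  Sum of ASFRs = 71.9 + 115.3 + 100.5 + 48.5 + 11.8 + 1.4 + 0.1 = 349.5
  TFR = 5 × 349.5 / 1000 = 1.7475
Rural:
  Sum of ASFRs = 24.9 + 77.8 + 176.3 + 130.9 + 72.1 + 15.8 + 1.7 = 499.5
  TFR = 5 × 499.5 / 1000 = 2.4975
Difference = 1.7475 − 2.4975 = -0.75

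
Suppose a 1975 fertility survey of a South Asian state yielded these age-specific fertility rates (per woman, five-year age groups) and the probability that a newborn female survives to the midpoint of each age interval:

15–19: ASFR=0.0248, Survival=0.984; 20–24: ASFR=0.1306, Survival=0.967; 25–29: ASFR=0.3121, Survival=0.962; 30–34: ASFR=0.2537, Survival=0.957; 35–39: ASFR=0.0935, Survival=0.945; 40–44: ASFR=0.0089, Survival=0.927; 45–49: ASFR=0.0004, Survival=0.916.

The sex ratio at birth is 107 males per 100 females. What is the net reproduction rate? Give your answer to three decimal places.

Proportion female at birth = 100 / (100 + 107) = 0.48309.
Weighting each age-specific rate by interval width and survival:
  15–19: 5 × 0.0248 × 0.984 = 0.12202
  20–24: 5 × 0.1306 × 0.967 = 0.63145
  25–29: 5 × 0.3121 × 0.962 = 1.50120
  30–34: 5 × 0.2537 × 0.957 = 1.21395
  35–39: 5 × 0.0935 × 0.945 = 0.44179
  40–44: 5 × 0.0089 × 0.927 = 0.04125
  45–49: 5 × 0.0004 × 0.916 = 0.00183
Sum = 3.95349
NRR = 0.48309 × 3.95349 = 1.90989
An NRR exceeding 1 indicates intrinsic growth under these rates.

1.910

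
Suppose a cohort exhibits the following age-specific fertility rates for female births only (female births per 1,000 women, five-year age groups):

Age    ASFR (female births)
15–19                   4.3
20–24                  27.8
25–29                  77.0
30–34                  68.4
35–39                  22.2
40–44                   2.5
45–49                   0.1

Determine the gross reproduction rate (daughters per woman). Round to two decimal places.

1.01

Sum of female ASFRs = 4.3 + 27.8 + 77.0 + 68.4 + 22.2 + 2.5 + 0.1 = 202.3
GRR = 5 × 202.3 / 1000 = 1.0115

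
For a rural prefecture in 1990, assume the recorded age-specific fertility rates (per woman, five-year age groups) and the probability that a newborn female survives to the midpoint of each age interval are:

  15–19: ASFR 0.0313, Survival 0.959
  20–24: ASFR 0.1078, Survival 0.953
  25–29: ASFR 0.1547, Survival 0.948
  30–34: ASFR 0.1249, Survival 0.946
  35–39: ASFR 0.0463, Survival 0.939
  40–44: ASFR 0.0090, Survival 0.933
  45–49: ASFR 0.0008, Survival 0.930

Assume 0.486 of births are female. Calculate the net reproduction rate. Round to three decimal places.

Proportion female at birth = 0.486.
Survival-weighted fertility by age (5·fₓ·Sₓ):
  15–19: 5 × 0.0313 × 0.959 = 0.15008
  20–24: 5 × 0.1078 × 0.953 = 0.51367
  25–29: 5 × 0.1547 × 0.948 = 0.73328
  30–34: 5 × 0.1249 × 0.946 = 0.59078
  35–39: 5 × 0.0463 × 0.939 = 0.21738
  40–44: 5 × 0.0090 × 0.933 = 0.04199
  45–49: 5 × 0.0008 × 0.930 = 0.00372
Sum = 2.25090
NRR = 0.486 × 2.25090 = 1.09394

1.094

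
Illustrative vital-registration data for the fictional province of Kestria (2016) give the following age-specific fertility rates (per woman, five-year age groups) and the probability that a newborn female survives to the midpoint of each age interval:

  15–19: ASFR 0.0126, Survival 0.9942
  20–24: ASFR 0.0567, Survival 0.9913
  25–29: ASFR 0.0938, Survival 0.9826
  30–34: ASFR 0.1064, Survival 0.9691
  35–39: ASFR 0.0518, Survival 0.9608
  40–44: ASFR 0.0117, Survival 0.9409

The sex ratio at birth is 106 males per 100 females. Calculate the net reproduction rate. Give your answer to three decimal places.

Proportion female at birth = 100 / (100 + 106) = 0.48544.
Survival-weighted fertility by age (5·fₓ·Sₓ):
  15–19: 5 × 0.0126 × 0.9942 = 0.06263
  20–24: 5 × 0.0567 × 0.9913 = 0.28103
  25–29: 5 × 0.0938 × 0.9826 = 0.46084
  30–34: 5 × 0.1064 × 0.9691 = 0.51556
  35–39: 5 × 0.0518 × 0.9608 = 0.24885
  40–44: 5 × 0.0117 × 0.9409 = 0.05504
Sum = 1.62395
NRR = 0.48544 × 1.62395 = 0.78833

0.788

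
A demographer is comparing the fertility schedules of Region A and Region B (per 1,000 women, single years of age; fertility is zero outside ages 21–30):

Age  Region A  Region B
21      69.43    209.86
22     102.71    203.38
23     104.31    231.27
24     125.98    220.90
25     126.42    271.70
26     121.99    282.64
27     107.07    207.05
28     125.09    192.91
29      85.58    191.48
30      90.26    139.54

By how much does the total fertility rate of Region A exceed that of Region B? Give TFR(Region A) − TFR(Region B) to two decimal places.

-1.09

Region A:
  Sum of ASFRs = 69.43 + 102.71 + 104.31 + 125.98 + 126.42 + 121.99 + 107.07 + 125.09 + 85.58 + 90.26 = 1058.84
  TFR = 1058.84 / 1000 = 1.05884
Region B:
  Sum of ASFRs = 209.86 + 203.38 + 231.27 + 220.90 + 271.70 + 282.64 + 207.05 + 192.91 + 191.48 + 139.54 = 2150.73
  TFR = 2150.73 / 1000 = 2.15073
Difference = 1.05884 − 2.15073 = -1.09189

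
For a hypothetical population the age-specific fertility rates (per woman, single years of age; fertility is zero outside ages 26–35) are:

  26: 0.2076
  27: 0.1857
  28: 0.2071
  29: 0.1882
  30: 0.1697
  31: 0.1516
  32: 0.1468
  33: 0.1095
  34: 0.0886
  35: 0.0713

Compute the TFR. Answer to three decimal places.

Sum of ASFRs = 0.2076 + 0.1857 + 0.2071 + 0.1882 + 0.1697 + 0.1516 + 0.1468 + 0.1095 + 0.0886 + 0.0713 = 1.5261
TFR = 1.5261

1.526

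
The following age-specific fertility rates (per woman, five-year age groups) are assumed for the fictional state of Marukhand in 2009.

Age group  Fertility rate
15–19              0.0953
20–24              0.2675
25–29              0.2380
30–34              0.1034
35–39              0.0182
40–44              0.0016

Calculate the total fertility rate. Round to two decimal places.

Sum of ASFRs = 0.0953 + 0.2675 + 0.2380 + 0.1034 + 0.0182 + 0.0016 = 0.7240
TFR = 5 × 0.7240 = 3.62

3.62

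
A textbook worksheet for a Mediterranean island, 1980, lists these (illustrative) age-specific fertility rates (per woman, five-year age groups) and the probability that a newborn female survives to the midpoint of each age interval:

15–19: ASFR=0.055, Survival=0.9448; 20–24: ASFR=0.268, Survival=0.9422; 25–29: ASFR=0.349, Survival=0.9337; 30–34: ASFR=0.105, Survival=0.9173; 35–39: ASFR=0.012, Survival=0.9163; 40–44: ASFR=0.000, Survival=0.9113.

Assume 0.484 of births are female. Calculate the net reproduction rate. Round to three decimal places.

Proportion female at birth = 0.484.
Survival-weighted fertility by age (5·fₓ·Sₓ):
  15–19: 5 × 0.055 × 0.9448 = 0.25982
  20–24: 5 × 0.268 × 0.9422 = 1.26255
  25–29: 5 × 0.349 × 0.9337 = 1.62931
  30–34: 5 × 0.105 × 0.9173 = 0.48158
  35–39: 5 × 0.012 × 0.9163 = 0.05498
  40–44: 5 × 0.000 × 0.9113 = 0.00000
Sum = 3.68824
NRR = 0.484 × 3.68824 = 1.78511

1.785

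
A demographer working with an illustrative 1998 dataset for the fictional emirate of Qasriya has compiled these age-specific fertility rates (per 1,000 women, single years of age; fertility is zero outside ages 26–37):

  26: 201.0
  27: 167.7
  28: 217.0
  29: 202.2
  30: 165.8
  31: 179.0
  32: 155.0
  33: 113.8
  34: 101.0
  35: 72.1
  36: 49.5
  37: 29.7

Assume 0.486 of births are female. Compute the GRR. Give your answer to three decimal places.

Proportion female at birth = 0.486.
Sum of ASFRs = 201.0 + 167.7 + 217.0 + 202.2 + 165.8 + 179.0 + 155.0 + 113.8 + 101.0 + 72.1 + 49.5 + 29.7 = 1653.8
TFR = 1653.8 / 1000 = 1.6538
GRR = 0.486 × 1.6538 = 0.80375

0.804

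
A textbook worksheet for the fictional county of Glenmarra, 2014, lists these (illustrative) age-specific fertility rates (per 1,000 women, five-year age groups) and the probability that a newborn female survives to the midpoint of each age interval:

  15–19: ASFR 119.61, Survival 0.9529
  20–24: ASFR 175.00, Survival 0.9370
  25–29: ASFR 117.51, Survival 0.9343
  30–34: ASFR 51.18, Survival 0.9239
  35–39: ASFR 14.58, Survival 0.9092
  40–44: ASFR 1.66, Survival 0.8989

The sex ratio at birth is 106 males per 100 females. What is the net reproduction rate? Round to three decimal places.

Proportion female at birth = 100 / (100 + 106) = 0.48544.
Survival-weighted fertility by age (5·fₓ·Sₓ):
  15–19: 5 × 119.61/1000 × 0.9529 = 0.56988
  20–24: 5 × 175.00/1000 × 0.9370 = 0.81988
  25–29: 5 × 117.51/1000 × 0.9343 = 0.54895
  30–34: 5 × 51.18/1000 × 0.9239 = 0.23643
  35–39: 5 × 14.58/1000 × 0.9092 = 0.06628
  40–44: 5 × 1.66/1000 × 0.8989 = 0.00746
Sum = 2.24888
NRR = 0.48544 × 2.24888 = 1.09170

1.092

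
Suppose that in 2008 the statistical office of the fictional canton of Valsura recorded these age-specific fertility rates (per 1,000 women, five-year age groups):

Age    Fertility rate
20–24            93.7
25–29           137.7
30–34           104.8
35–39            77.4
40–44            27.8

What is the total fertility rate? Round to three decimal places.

2.207

Sum of ASFRs = 93.7 + 137.7 + 104.8 + 77.4 + 27.8 = 441.4
TFR = 5 × 441.4 / 1000 = 2.207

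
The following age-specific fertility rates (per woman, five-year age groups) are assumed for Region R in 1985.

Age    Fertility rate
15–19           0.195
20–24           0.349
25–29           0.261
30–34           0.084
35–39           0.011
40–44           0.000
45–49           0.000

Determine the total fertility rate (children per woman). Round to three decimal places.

Sum of ASFRs = 0.195 + 0.349 + 0.261 + 0.084 + 0.011 + 0.000 + 0.000 = 0.900
TFR = 5 × 0.900 = 4.5

4.500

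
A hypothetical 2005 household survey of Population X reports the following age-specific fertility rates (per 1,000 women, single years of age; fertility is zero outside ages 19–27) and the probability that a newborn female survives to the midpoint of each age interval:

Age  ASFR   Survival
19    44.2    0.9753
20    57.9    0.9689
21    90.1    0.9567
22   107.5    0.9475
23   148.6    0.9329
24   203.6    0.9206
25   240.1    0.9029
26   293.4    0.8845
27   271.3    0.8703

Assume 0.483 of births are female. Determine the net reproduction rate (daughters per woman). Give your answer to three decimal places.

0.640

Proportion female at birth = 0.483.
Weighting each age-specific rate by interval width and survival:
  19: 1 × 44.2/1000 × 0.9753 = 0.04311
  20: 1 × 57.9/1000 × 0.9689 = 0.05610
  21: 1 × 90.1/1000 × 0.9567 = 0.08620
  22: 1 × 107.5/1000 × 0.9475 = 0.10186
  23: 1 × 148.6/1000 × 0.9329 = 0.13863
  24: 1 × 203.6/1000 × 0.9206 = 0.18743
  25: 1 × 240.1/1000 × 0.9029 = 0.21679
  26: 1 × 293.4/1000 × 0.8845 = 0.25951
  27: 1 × 271.3/1000 × 0.8703 = 0.23611
Sum = 1.32574
NRR = 0.483 × 1.32574 = 0.64033
With NRR below 1 the population is below replacement fertility.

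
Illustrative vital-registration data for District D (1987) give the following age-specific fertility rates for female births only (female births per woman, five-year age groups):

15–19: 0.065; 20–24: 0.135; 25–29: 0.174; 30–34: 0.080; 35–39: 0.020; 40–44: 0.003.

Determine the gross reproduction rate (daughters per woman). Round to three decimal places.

2.385

Sum of female ASFRs = 0.065 + 0.135 + 0.174 + 0.080 + 0.020 + 0.003 = 0.477
GRR = 5 × 0.477 = 2.385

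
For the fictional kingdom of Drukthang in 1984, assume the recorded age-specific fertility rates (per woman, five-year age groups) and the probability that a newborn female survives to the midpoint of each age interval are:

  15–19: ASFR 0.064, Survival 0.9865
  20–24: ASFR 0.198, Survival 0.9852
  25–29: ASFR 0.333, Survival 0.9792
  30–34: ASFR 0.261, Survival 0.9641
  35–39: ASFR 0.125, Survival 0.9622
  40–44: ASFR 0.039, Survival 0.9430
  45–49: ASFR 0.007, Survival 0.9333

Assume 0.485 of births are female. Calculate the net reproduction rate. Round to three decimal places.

2.424

Proportion female at birth = 0.485.
Survival-weighted fertility by age (5·fₓ·Sₓ):
  15–19: 5 × 0.064 × 0.9865 = 0.31568
  20–24: 5 × 0.198 × 0.9852 = 0.97535
  25–29: 5 × 0.333 × 0.9792 = 1.63037
  30–34: 5 × 0.261 × 0.9641 = 1.25815
  35–39: 5 × 0.125 × 0.9622 = 0.60138
  40–44: 5 × 0.039 × 0.9430 = 0.18389
  45–49: 5 × 0.007 × 0.9333 = 0.03267
Sum = 4.99749
NRR = 0.485 × 4.99749 = 2.42378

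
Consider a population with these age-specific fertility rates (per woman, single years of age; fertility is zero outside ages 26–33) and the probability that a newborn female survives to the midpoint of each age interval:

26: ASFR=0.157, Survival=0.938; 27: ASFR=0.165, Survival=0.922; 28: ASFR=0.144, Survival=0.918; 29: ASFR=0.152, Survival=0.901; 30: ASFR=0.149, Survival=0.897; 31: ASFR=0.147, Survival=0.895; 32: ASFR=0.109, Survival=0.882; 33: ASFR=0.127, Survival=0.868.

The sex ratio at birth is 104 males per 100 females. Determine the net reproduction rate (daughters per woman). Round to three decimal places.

0.510

Proportion female at birth = 100 / (100 + 104) = 0.49020.
Each age group contributes 1 × ASFR × survival:
  26: 1 × 0.157 × 0.938 = 0.14727
  27: 1 × 0.165 × 0.922 = 0.15213
  28: 1 × 0.144 × 0.918 = 0.13219
  29: 1 × 0.152 × 0.901 = 0.13695
  30: 1 × 0.149 × 0.897 = 0.13365
  31: 1 × 0.147 × 0.895 = 0.13157
  32: 1 × 0.109 × 0.882 = 0.09614
  33: 1 × 0.127 × 0.868 = 0.11024
Sum = 1.04014
NRR = 0.49020 × 1.04014 = 0.50988
With NRR below 1 the population is below replacement fertility.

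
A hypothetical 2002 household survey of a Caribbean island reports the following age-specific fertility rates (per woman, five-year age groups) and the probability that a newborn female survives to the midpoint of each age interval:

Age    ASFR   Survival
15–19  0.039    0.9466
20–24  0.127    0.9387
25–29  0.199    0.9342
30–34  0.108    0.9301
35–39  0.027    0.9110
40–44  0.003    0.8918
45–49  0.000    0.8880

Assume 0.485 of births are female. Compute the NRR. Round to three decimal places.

1.139

Proportion female at birth = 0.485.
Weighting each age-specific rate by interval width and survival:
  15–19: 5 × 0.039 × 0.9466 = 0.18459
  20–24: 5 × 0.127 × 0.9387 = 0.59607
  25–29: 5 × 0.199 × 0.9342 = 0.92953
  30–34: 5 × 0.108 × 0.9301 = 0.50225
  35–39: 5 × 0.027 × 0.9110 = 0.12299
  40–44: 5 × 0.003 × 0.8918 = 0.01338
  45–49: 5 × 0.000 × 0.8880 = 0.00000
Sum = 2.34881
NRR = 0.485 × 2.34881 = 1.13917
NRR > 1, so each generation more than replaces itself.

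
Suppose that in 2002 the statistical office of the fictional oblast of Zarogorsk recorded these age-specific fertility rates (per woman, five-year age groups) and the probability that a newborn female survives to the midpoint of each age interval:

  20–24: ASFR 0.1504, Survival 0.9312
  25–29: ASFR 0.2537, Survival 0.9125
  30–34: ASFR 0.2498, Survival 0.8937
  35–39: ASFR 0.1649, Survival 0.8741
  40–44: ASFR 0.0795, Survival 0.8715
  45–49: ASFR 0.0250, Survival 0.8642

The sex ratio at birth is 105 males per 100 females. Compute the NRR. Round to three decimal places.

Proportion female at birth = 100 / (100 + 105) = 0.48780.
Each age group contributes 5 × ASFR × survival:
  20–24: 5 × 0.1504 × 0.9312 = 0.70026
  25–29: 5 × 0.2537 × 0.9125 = 1.15751
  30–34: 5 × 0.2498 × 0.8937 = 1.11623
  35–39: 5 × 0.1649 × 0.8741 = 0.72070
  40–44: 5 × 0.0795 × 0.8715 = 0.34642
  45–49: 5 × 0.0250 × 0.8642 = 0.10803
Sum = 4.14915
NRR = 0.48780 × 4.14915 = 2.02396

2.024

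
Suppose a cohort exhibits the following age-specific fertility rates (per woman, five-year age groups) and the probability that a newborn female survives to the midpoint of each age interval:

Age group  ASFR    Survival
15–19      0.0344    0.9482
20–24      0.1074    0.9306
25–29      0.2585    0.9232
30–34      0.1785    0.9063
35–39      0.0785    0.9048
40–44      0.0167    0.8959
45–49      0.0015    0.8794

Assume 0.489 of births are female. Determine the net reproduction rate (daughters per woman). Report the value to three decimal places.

Proportion female at birth = 0.489.
Survival-weighted fertility by age (5·fₓ·Sₓ):
  15–19: 5 × 0.0344 × 0.9482 = 0.16309
  20–24: 5 × 0.1074 × 0.9306 = 0.49973
  25–29: 5 × 0.2585 × 0.9232 = 1.19324
  30–34: 5 × 0.1785 × 0.9063 = 0.80887
  35–39: 5 × 0.0785 × 0.9048 = 0.35513
  40–44: 5 × 0.0167 × 0.8959 = 0.07481
  45–49: 5 × 0.0015 × 0.8794 = 0.00660
Sum = 3.10147
NRR = 0.489 × 3.10147 = 1.51662

1.517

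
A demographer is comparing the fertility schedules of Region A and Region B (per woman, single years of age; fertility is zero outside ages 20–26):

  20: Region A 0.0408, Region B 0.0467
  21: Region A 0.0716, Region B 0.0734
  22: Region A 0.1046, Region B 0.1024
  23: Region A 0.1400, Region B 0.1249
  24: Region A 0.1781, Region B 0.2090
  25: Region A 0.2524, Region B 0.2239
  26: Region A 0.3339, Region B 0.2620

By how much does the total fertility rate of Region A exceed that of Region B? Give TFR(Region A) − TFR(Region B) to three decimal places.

0.079

Region A:
  Sum of ASFRs = 0.0408 + 0.0716 + 0.1046 + 0.1400 + 0.1781 + 0.2524 + 0.3339 = 1.1214
  TFR = 1.1214
Region B:
  Sum of ASFRs = 0.0467 + 0.0734 + 0.1024 + 0.1249 + 0.2090 + 0.2239 + 0.2620 = 1.0423
  TFR = 1.0423
Difference = 1.1214 − 1.0423 = 0.0791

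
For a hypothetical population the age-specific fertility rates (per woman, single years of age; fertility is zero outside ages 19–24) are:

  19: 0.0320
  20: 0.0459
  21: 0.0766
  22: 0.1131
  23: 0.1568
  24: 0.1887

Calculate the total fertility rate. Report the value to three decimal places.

0.613

Sum of ASFRs = 0.0320 + 0.0459 + 0.0766 + 0.1131 + 0.1568 + 0.1887 = 0.6131
TFR = 0.6131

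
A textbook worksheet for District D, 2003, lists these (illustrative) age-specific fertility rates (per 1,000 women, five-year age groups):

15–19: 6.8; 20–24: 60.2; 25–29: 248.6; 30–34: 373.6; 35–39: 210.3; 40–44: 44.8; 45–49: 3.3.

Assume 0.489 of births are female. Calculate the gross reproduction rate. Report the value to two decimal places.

Proportion female at birth = 0.489.
Sum of ASFRs = 6.8 + 60.2 + 248.6 + 373.6 + 210.3 + 44.8 + 3.3 = 947.6
TFR = 5 × 947.6 / 1000 = 4.738
GRR = 0.489 × 4.738 = 2.31688

2.32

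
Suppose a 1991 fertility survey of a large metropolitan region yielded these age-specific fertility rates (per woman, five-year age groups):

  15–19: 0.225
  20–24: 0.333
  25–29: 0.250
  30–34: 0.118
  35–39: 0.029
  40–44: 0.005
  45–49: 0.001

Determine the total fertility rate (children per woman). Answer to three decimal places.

Sum of ASFRs = 0.225 + 0.333 + 0.250 + 0.118 + 0.029 + 0.005 + 0.001 = 0.961
TFR = 5 × 0.961 = 4.805

4.805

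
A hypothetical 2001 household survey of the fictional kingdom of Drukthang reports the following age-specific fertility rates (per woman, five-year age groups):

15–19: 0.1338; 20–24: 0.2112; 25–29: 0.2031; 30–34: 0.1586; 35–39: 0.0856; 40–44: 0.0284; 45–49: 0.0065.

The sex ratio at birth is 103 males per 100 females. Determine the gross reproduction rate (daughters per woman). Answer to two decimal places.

2.04

Proportion female at birth = 100 / (100 + 103) = 0.49261.
Sum of ASFRs = 0.1338 + 0.2112 + 0.2031 + 0.1586 + 0.0856 + 0.0284 + 0.0065 = 0.8272
TFR = 5 × 0.8272 = 4.136
GRR = 0.49261 × 4.136 = 2.03743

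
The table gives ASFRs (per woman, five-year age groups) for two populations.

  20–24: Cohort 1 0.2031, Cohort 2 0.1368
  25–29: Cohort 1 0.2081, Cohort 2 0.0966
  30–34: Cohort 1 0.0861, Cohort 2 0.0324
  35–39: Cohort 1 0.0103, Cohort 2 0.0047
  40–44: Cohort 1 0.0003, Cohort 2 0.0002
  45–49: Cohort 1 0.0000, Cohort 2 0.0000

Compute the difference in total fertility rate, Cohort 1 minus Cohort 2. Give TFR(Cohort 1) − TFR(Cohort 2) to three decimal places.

1.186

Cohort 1:
  Sum of ASFRs = 0.2031 + 0.2081 + 0.0861 + 0.0103 + 0.0003 + 0.0000 = 0.5079
  TFR = 5 × 0.5079 = 2.5395
Cohort 2:
  Sum of ASFRs = 0.1368 + 0.0966 + 0.0324 + 0.0047 + 0.0002 + 0.0000 = 0.2707
  TFR = 5 × 0.2707 = 1.3535
Difference = 2.5395 − 1.3535 = 1.186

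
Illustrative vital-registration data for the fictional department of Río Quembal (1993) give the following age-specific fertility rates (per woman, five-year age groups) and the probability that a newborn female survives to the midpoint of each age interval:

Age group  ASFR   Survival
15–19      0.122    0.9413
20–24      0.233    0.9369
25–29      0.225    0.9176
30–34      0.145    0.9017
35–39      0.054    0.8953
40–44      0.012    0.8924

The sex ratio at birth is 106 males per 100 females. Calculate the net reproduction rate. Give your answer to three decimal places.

1.770

Proportion female at birth = 100 / (100 + 106) = 0.48544.
Weighting each age-specific rate by interval width and survival:
  15–19: 5 × 0.122 × 0.9413 = 0.57419
  20–24: 5 × 0.233 × 0.9369 = 1.09149
  25–29: 5 × 0.225 × 0.9176 = 1.03230
  30–34: 5 × 0.145 × 0.9017 = 0.65373
  35–39: 5 × 0.054 × 0.8953 = 0.24173
  40–44: 5 × 0.012 × 0.8924 = 0.05354
Sum = 3.64698
NRR = 0.48544 × 3.64698 = 1.77039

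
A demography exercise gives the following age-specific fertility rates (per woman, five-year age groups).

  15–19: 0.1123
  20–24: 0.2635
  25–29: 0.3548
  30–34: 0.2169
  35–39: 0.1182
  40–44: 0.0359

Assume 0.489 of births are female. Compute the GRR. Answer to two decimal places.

Proportion female at birth = 0.489.
Sum of ASFRs = 0.1123 + 0.2635 + 0.3548 + 0.2169 + 0.1182 + 0.0359 = 1.1016
TFR = 5 × 1.1016 = 5.508
GRR = 0.489 × 5.508 = 2.69341

2.69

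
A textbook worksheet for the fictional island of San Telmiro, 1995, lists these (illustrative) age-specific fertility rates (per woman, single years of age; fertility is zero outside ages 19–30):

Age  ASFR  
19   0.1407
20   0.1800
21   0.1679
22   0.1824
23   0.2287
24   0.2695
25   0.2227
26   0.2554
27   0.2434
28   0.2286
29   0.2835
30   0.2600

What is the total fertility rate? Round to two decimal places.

Sum of ASFRs = 0.1407 + 0.1800 + 0.1679 + 0.1824 + 0.2287 + 0.2695 + 0.2227 + 0.2554 + 0.2434 + 0.2286 + 0.2835 + 0.2600 = 2.6628
TFR = 2.6628

2.66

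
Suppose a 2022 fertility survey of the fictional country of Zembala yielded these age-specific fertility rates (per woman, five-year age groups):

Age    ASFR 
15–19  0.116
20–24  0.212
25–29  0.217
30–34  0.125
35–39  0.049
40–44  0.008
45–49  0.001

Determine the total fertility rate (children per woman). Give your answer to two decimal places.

3.64

Sum of ASFRs = 0.116 + 0.212 + 0.217 + 0.125 + 0.049 + 0.008 + 0.001 = 0.728
TFR = 5 × 0.728 = 3.64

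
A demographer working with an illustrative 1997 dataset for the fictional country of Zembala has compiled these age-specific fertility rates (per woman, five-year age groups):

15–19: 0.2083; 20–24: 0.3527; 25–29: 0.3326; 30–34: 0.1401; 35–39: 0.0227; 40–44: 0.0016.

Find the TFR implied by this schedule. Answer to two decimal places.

Sum of ASFRs = 0.2083 + 0.3527 + 0.3326 + 0.1401 + 0.0227 + 0.0016 = 1.0580
TFR = 5 × 1.0580 = 5.29

5.29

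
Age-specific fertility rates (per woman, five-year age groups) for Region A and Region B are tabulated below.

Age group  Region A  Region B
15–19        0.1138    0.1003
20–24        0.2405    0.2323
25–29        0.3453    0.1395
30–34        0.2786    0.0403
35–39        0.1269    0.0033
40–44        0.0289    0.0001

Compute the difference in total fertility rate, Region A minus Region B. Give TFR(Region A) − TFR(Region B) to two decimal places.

Region A:
  Sum of ASFRs = 0.1138 + 0.2405 + 0.3453 + 0.2786 + 0.1269 + 0.0289 = 1.1340
  TFR = 5 × 1.1340 = 5.67
Region B:
  Sum of ASFRs = 0.1003 + 0.2323 + 0.1395 + 0.0403 + 0.0033 + 0.0001 = 0.5158
  TFR = 5 × 0.5158 = 2.579
Difference = 5.67 − 2.579 = 3.091

3.09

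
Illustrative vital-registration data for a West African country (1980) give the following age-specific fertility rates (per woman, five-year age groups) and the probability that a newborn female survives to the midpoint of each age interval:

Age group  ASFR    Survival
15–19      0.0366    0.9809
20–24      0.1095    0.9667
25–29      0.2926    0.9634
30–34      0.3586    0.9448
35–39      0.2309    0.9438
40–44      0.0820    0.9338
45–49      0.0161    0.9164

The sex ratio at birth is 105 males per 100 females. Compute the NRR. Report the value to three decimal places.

Proportion female at birth = 100 / (100 + 105) = 0.48780.
Weighting each age-specific rate by interval width and survival:
  15–19: 5 × 0.0366 × 0.9809 = 0.17950
  20–24: 5 × 0.1095 × 0.9667 = 0.52927
  25–29: 5 × 0.2926 × 0.9634 = 1.40945
  30–34: 5 × 0.3586 × 0.9448 = 1.69403
  35–39: 5 × 0.2309 × 0.9438 = 1.08962
  40–44: 5 × 0.0820 × 0.9338 = 0.38286
  45–49: 5 × 0.0161 × 0.9164 = 0.07377
Sum = 5.35850
NRR = 0.48780 × 5.35850 = 2.61388

2.614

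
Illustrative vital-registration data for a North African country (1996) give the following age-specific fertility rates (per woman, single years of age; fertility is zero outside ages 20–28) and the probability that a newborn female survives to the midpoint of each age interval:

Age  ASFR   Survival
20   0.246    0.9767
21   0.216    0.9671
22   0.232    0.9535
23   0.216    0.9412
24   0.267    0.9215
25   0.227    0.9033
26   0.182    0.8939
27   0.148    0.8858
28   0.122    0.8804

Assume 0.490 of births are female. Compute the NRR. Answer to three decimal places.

0.846

Proportion female at birth = 0.490.
Per-age-group product (1 × ASFR × survival probability):
  20: 1 × 0.246 × 0.9767 = 0.24027
  21: 1 × 0.216 × 0.9671 = 0.20889
  22: 1 × 0.232 × 0.9535 = 0.22121
  23: 1 × 0.216 × 0.9412 = 0.20330
  24: 1 × 0.267 × 0.9215 = 0.24604
  25: 1 × 0.227 × 0.9033 = 0.20505
  26: 1 × 0.182 × 0.8939 = 0.16269
  27: 1 × 0.148 × 0.8858 = 0.13110
  28: 1 × 0.122 × 0.8804 = 0.10741
Sum = 1.72596
NRR = 0.490 × 1.72596 = 0.84572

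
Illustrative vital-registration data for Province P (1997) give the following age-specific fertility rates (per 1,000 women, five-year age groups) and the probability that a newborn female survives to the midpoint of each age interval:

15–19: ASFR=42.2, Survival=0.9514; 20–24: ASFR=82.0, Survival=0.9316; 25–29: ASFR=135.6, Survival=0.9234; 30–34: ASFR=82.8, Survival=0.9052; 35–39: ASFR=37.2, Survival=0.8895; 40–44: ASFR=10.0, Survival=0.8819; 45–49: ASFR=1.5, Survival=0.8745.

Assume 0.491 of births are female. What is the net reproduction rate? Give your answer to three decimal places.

Proportion female at birth = 0.491.
Per-age-group product (5 × ASFR × survival probability):
  15–19: 5 × 42.2/1000 × 0.9514 = 0.20075
  20–24: 5 × 82.0/1000 × 0.9316 = 0.38196
  25–29: 5 × 135.6/1000 × 0.9234 = 0.62607
  30–34: 5 × 82.8/1000 × 0.9052 = 0.37475
  35–39: 5 × 37.2/1000 × 0.8895 = 0.16545
  40–44: 5 × 10.0/1000 × 0.8819 = 0.04410
  45–49: 5 × 1.5/1000 × 0.8745 = 0.00656
Sum = 1.79964
NRR = 0.491 × 1.79964 = 0.88362
NRR < 1, so the cohort does not fully replace itself.

0.884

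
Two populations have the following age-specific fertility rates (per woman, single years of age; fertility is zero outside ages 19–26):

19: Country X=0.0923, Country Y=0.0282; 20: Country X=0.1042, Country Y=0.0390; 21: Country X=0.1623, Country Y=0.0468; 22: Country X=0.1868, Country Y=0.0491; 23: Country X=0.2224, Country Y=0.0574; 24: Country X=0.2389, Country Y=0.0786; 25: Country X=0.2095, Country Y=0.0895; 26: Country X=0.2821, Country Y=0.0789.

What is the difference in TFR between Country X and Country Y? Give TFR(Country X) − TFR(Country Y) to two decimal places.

Country X:
  Sum of ASFRs = 0.0923 + 0.1042 + 0.1623 + 0.1868 + 0.2224 + 0.2389 + 0.2095 + 0.2821 = 1.4985
  TFR = 1.4985
Country Y:
  Sum of ASFRs = 0.0282 + 0.0390 + 0.0468 + 0.0491 + 0.0574 + 0.0786 + 0.0895 + 0.0789 = 0.4675
  TFR = 0.4675
Difference = 1.4985 − 0.4675 = 1.031

1.03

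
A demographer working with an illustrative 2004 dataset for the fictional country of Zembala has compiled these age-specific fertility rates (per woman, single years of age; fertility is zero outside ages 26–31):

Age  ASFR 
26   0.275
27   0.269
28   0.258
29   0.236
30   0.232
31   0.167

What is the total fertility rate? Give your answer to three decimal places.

Sum of ASFRs = 0.275 + 0.269 + 0.258 + 0.236 + 0.232 + 0.167 = 1.437
TFR = 1.437

1.437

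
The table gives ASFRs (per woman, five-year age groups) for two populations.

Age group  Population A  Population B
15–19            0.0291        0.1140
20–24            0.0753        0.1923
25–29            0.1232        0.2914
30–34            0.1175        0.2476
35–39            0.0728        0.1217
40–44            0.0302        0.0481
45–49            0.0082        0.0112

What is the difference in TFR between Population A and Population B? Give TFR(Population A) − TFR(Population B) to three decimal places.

-2.850

Population A:
  Sum of ASFRs = 0.0291 + 0.0753 + 0.1232 + 0.1175 + 0.0728 + 0.0302 + 0.0082 = 0.4563
  TFR = 5 × 0.4563 = 2.2815
Population B:
  Sum of ASFRs = 0.1140 + 0.1923 + 0.2914 + 0.2476 + 0.1217 + 0.0481 + 0.0112 = 1.0263
  TFR = 5 × 1.0263 = 5.1315
Difference = 2.2815 − 5.1315 = -2.85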